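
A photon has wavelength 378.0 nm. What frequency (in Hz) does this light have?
7.9310e+14 Hz

Using the wave equation: c = fλ

Solving for frequency:
f = c/λ = (3×10⁸ m/s) / (378.0×10⁻⁹ m)
f = 7.9310e+14 Hz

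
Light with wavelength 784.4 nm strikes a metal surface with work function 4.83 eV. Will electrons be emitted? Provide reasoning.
No

For photoemission, the photon energy must exceed the work function.

Photon energy: E = hc/λ = 1.5806 eV
Work function: φ = 4.83 eV

Since E_photon (1.5806 eV) < φ (4.83 eV), photoemission will NOT occur.
The threshold wavelength is λ₀ = hc/φ = 256.7 nm.
Since 784.4 nm > 256.7 nm, the photons lack sufficient energy.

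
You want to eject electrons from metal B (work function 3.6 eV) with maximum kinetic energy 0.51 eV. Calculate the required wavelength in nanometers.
301.66 nm

From Einstein's equation: KE_max = hc/λ - φ

Rearranging for λ:
hc/λ = KE_max + φ
λ = hc/(KE_max + φ)

Required photon energy:
E_photon = KE_max + φ = 0.51 + 3.6 = 4.11 eV

Required wavelength:
λ = hc/E_photon = (6.626×10⁻³⁴)(3×10⁸) / (4.11 × 1.602×10⁻¹⁹)
λ = 301.66 nm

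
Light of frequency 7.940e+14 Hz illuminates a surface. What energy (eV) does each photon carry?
3.2837 eV

Using E = hf:

E = hf = (6.626×10⁻³⁴ J·s)(7.940e+14 Hz)
E = 3.2837 eV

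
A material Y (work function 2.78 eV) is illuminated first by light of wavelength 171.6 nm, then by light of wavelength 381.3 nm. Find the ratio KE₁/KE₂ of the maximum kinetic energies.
9.4254

Using Einstein's equation: KE_max = hc/λ - φ

For λ₁ = 171.6 nm:
E₁ = hc/λ₁ = 7.2252 eV
KE₁ = E₁ - φ = 7.2252 - 2.78 = 4.4452 eV

For λ₂ = 381.3 nm:
E₂ = hc/λ₂ = 3.2516 eV
KE₂ = E₂ - φ = 3.2516 - 2.78 = 0.4716 eV

Ratio: KE₁/KE₂ = 4.4452/0.4716 = 9.4254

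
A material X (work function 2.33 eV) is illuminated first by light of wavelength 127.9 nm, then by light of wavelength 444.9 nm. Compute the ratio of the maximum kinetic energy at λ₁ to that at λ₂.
16.1209

Using Einstein's equation: KE_max = hc/λ - φ

For λ₁ = 127.9 nm:
E₁ = hc/λ₁ = 9.6938 eV
KE₁ = E₁ - φ = 9.6938 - 2.33 = 7.3638 eV

For λ₂ = 444.9 nm:
E₂ = hc/λ₂ = 2.7868 eV
KE₂ = E₂ - φ = 2.7868 - 2.33 = 0.4568 eV

Ratio: KE₁/KE₂ = 7.3638/0.4568 = 16.1209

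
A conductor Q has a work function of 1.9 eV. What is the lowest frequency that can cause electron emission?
4.5942e+14 Hz

The threshold frequency is when the photon energy equals the work function:
hf₀ = φ

Solving for f₀:
f₀ = φ/h = (1.9 eV × 1.602×10⁻¹⁹ J/eV) / (6.626×10⁻³⁴ J·s)
f₀ = 4.5942e+14 Hz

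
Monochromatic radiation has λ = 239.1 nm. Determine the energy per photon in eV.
5.1855 eV

Using E = hf = hc/λ:

E = hc/λ = (6.626×10⁻³⁴ J·s)(3×10⁸ m/s) / (239.1×10⁻⁹ m)
E = 5.1855 eV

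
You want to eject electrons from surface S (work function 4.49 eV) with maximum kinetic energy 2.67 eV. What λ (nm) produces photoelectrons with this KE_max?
173.16 nm

From Einstein's equation: KE_max = hc/λ - φ

Rearranging for λ:
hc/λ = KE_max + φ
λ = hc/(KE_max + φ)

Required photon energy:
E_photon = KE_max + φ = 2.67 + 4.49 = 7.16 eV

Required wavelength:
λ = hc/E_photon = (6.626×10⁻³⁴)(3×10⁸) / (7.16 × 1.602×10⁻¹⁹)
λ = 173.16 nm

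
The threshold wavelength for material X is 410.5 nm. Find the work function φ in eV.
3.02 eV

At the threshold wavelength, photon energy equals work function:
φ = hc/λ₀

Calculating:
φ = (6.626×10⁻³⁴ J·s)(3×10⁸ m/s) / (410.5×10⁻⁹ m)
φ = 3.02 eV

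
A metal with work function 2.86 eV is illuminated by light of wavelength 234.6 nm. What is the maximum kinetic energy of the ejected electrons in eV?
2.4249 eV

Using Einstein's photoelectric equation: KE_max = hf - φ = hc/λ - φ

First, calculate the photon energy:
E_photon = hc/λ = (6.626×10⁻³⁴ J·s)(3×10⁸ m/s) / (234.6×10⁻⁹ m)
E_photon = 5.2849 eV

Then, the maximum kinetic energy:
KE_max = E_photon - φ = 5.2849 eV - 2.86 eV = 2.4249 eV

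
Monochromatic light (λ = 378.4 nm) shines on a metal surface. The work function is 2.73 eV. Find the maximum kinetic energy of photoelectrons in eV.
0.5465 eV

Using Einstein's photoelectric equation: KE_max = hf - φ = hc/λ - φ

First, calculate the photon energy:
E_photon = hc/λ = (6.626×10⁻³⁴ J·s)(3×10⁸ m/s) / (378.4×10⁻⁹ m)
E_photon = 3.2765 eV

Then, the maximum kinetic energy:
KE_max = E_photon - φ = 3.2765 eV - 2.73 eV = 0.5465 eV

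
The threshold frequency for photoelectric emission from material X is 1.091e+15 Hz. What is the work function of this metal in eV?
4.51 eV

At the threshold frequency, photon energy equals work function:
φ = hf₀

Calculating:
φ = (6.626×10⁻³⁴ J·s)(1.091e+15 Hz)
φ = 4.51 eV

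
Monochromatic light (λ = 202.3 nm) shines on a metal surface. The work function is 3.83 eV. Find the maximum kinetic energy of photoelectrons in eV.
2.2987 eV

Using Einstein's photoelectric equation: KE_max = hf - φ = hc/λ - φ

First, calculate the photon energy:
E_photon = hc/λ = (6.626×10⁻³⁴ J·s)(3×10⁸ m/s) / (202.3×10⁻⁹ m)
E_photon = 6.1287 eV

Then, the maximum kinetic energy:
KE_max = E_photon - φ = 6.1287 eV - 3.83 eV = 2.2987 eV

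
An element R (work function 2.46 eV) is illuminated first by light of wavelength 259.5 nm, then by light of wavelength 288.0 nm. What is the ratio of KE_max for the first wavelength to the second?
1.2563

Using Einstein's equation: KE_max = hc/λ - φ

For λ₁ = 259.5 nm:
E₁ = hc/λ₁ = 4.7778 eV
KE₁ = E₁ - φ = 4.7778 - 2.46 = 2.3178 eV

For λ₂ = 288.0 nm:
E₂ = hc/λ₂ = 4.3050 eV
KE₂ = E₂ - φ = 4.3050 - 2.46 = 1.8450 eV

Ratio: KE₁/KE₂ = 2.3178/1.8450 = 1.2563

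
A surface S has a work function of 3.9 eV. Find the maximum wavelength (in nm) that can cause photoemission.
317.91 nm

The threshold wavelength is when the photon energy equals the work function:
hc/λ₀ = φ

Solving for λ₀:
λ₀ = hc/φ = (6.626×10⁻³⁴ J·s)(3×10⁸ m/s) / (3.9 eV × 1.602×10⁻¹⁹ J/eV)
λ₀ = 317.91 nm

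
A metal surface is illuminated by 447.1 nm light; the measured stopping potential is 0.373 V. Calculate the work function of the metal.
2.40 eV

The stopping potential gives the maximum kinetic energy: KE_max = eV_s = 0.373 eV

From Einstein's photoelectric equation: KE_max = hc/λ - φ
Rearranging: φ = hc/λ - KE_max

Calculate photon energy:
E_photon = hc/λ = (6.626×10⁻³⁴ J·s)(3×10⁸ m/s) / (447.1×10⁻⁹ m) = 2.7731 eV

Therefore:
φ = 2.7731 - 0.373 = 2.40 eV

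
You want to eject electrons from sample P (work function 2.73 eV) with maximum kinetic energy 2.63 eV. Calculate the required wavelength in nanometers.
231.31 nm

From Einstein's equation: KE_max = hc/λ - φ

Rearranging for λ:
hc/λ = KE_max + φ
λ = hc/(KE_max + φ)

Required photon energy:
E_photon = KE_max + φ = 2.63 + 2.73 = 5.36 eV

Required wavelength:
λ = hc/E_photon = (6.626×10⁻³⁴)(3×10⁸) / (5.36 × 1.602×10⁻¹⁹)
λ = 231.31 nm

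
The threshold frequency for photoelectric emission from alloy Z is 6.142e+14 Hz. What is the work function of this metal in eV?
2.54 eV

At the threshold frequency, photon energy equals work function:
φ = hf₀

Calculating:
φ = (6.626×10⁻³⁴ J·s)(6.142e+14 Hz)
φ = 2.54 eV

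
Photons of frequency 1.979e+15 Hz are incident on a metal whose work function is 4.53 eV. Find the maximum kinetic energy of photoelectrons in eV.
3.6545 eV

Using Einstein's photoelectric equation: KE_max = hf - φ

First, calculate the photon energy:
E_photon = hf = (6.626×10⁻³⁴ J·s)(1.979e+15 Hz)
E_photon = 8.1845 eV

Then, the maximum kinetic energy:
KE_max = E_photon - φ = 8.1845 eV - 4.53 eV = 3.6545 eV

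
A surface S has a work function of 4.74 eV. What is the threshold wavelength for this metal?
261.57 nm

The threshold wavelength is when the photon energy equals the work function:
hc/λ₀ = φ

Solving for λ₀:
λ₀ = hc/φ = (6.626×10⁻³⁴ J·s)(3×10⁸ m/s) / (4.74 eV × 1.602×10⁻¹⁹ J/eV)
λ₀ = 261.57 nm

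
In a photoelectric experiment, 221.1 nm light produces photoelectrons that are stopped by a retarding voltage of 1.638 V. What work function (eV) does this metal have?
3.97 eV

The stopping potential gives the maximum kinetic energy: KE_max = eV_s = 1.638 eV

From Einstein's photoelectric equation: KE_max = hc/λ - φ
Rearranging: φ = hc/λ - KE_max

Calculate photon energy:
E_photon = hc/λ = (6.626×10⁻³⁴ J·s)(3×10⁸ m/s) / (221.1×10⁻⁹ m) = 5.6076 eV

Therefore:
φ = 5.6076 - 1.638 = 3.97 eV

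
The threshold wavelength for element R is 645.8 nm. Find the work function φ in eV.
1.92 eV

At the threshold wavelength, photon energy equals work function:
φ = hc/λ₀

Calculating:
φ = (6.626×10⁻³⁴ J·s)(3×10⁸ m/s) / (645.8×10⁻⁹ m)
φ = 1.92 eV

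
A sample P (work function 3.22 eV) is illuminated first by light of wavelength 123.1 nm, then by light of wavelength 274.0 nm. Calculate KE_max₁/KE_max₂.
5.2506

Using Einstein's equation: KE_max = hc/λ - φ

For λ₁ = 123.1 nm:
E₁ = hc/λ₁ = 10.0718 eV
KE₁ = E₁ - φ = 10.0718 - 3.22 = 6.8518 eV

For λ₂ = 274.0 nm:
E₂ = hc/λ₂ = 4.5250 eV
KE₂ = E₂ - φ = 4.5250 - 3.22 = 1.3050 eV

Ratio: KE₁/KE₂ = 6.8518/1.3050 = 5.2506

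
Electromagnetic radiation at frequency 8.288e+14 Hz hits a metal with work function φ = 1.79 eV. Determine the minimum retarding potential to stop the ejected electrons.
1.6376 V

The stopping potential V_s satisfies: eV_s = KE_max

First, find KE_max using Einstein's equation:
E_photon = hf = (6.626×10⁻³⁴ J·s)(8.288e+14 Hz) = 3.4276 eV
KE_max = E_photon - φ = 3.4276 - 1.79 = 1.6376 eV

Since eV_s = KE_max:
V_s = KE_max/e = 1.6376 V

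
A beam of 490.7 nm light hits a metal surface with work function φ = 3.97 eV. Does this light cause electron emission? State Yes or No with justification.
No

For photoemission, the photon energy must exceed the work function.

Photon energy: E = hc/λ = 2.5267 eV
Work function: φ = 3.97 eV

Since E_photon (2.5267 eV) < φ (3.97 eV), photoemission will NOT occur.
The threshold wavelength is λ₀ = hc/φ = 312.3 nm.
Since 490.7 nm > 312.3 nm, the photons lack sufficient energy.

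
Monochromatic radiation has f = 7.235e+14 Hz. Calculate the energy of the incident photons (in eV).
2.9922 eV

Using E = hf:

E = hf = (6.626×10⁻³⁴ J·s)(7.235e+14 Hz)
E = 2.9922 eV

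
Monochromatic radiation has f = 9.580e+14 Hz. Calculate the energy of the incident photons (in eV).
3.9620 eV

Using E = hf:

E = hf = (6.626×10⁻³⁴ J·s)(9.580e+14 Hz)
E = 3.9620 eV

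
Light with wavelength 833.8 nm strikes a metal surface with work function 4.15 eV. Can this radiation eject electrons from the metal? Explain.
No

For photoemission, the photon energy must exceed the work function.

Photon energy: E = hc/λ = 1.4870 eV
Work function: φ = 4.15 eV

Since E_photon (1.4870 eV) < φ (4.15 eV), photoemission will NOT occur.
The threshold wavelength is λ₀ = hc/φ = 298.8 nm.
Since 833.8 nm > 298.8 nm, the photons lack sufficient energy.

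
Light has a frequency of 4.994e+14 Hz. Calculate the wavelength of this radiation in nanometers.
600.31 nm

Using the wave equation: c = fλ

Solving for wavelength:
λ = c/f = (3×10⁸ m/s) / (4.994e+14 Hz)
λ = 600.31 nm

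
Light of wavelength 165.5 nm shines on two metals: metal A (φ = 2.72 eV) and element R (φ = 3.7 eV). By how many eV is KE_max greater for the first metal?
0.9800 eV

Using KE_max = hc/λ - φ for each metal:

Photon energy: E = hc/λ = 7.4915 eV

For metal A (φ₁ = 2.72 eV):
KE₁ = E - φ₁ = 7.4915 - 2.72 = 4.7715 eV

For element R (φ₂ = 3.7 eV):
KE₂ = E - φ₂ = 7.4915 - 3.7 = 3.7915 eV

Difference:
ΔKE = KE₁ - KE₂ = 4.7715 - 3.7915 = 0.9800 eV

Note: The difference equals the difference in work functions: 3.7 - 2.72 = 0.98 eV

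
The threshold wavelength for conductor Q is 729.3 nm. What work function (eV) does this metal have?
1.70 eV

At the threshold wavelength, photon energy equals work function:
φ = hc/λ₀

Calculating:
φ = (6.626×10⁻³⁴ J·s)(3×10⁸ m/s) / (729.3×10⁻⁹ m)
φ = 1.70 eV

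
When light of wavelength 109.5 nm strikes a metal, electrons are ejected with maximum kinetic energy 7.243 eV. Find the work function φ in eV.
4.08 eV

From Einstein's photoelectric equation: KE_max = hf - φ = hc/λ - φ

Rearranging for φ:
φ = hc/λ - KE_max

Calculate photon energy:
E_photon = hc/λ = 11.3228 eV

Therefore:
φ = 11.3228 - 7.243 = 4.08 eV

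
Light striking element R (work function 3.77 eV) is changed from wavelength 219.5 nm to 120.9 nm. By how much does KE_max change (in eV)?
4.6066 eV

Using Einstein's equation: KE_max = hc/λ - φ

For λ₁ = 219.5 nm:
KE₁ = hc/λ₁ - φ = 5.6485 - 3.77 = 1.8785 eV

For λ₂ = 120.9 nm:
KE₂ = hc/λ₂ - φ = 10.2551 - 3.77 = 6.4851 eV

Change in KE:
ΔKE = KE₂ - KE₁ = 6.4851 - 1.8785 = 4.6066 eV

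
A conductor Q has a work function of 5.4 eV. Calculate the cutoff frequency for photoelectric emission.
1.3057e+15 Hz

The threshold frequency is when the photon energy equals the work function:
hf₀ = φ

Solving for f₀:
f₀ = φ/h = (5.4 eV × 1.602×10⁻¹⁹ J/eV) / (6.626×10⁻³⁴ J·s)
f₀ = 1.3057e+15 Hz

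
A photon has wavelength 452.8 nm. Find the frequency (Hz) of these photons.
6.6209e+14 Hz

Using the wave equation: c = fλ

Solving for frequency:
f = c/λ = (3×10⁸ m/s) / (452.8×10⁻⁹ m)
f = 6.6209e+14 Hz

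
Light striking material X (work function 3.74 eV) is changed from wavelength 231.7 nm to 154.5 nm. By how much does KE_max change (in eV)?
2.6738 eV

Using Einstein's equation: KE_max = hc/λ - φ

For λ₁ = 231.7 nm:
KE₁ = hc/λ₁ - φ = 5.3511 - 3.74 = 1.6111 eV

For λ₂ = 154.5 nm:
KE₂ = hc/λ₂ - φ = 8.0249 - 3.74 = 4.2849 eV

Change in KE:
ΔKE = KE₂ - KE₁ = 4.2849 - 1.6111 = 2.6738 eV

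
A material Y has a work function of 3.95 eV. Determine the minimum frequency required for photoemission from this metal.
9.5511e+14 Hz

The threshold frequency is when the photon energy equals the work function:
hf₀ = φ

Solving for f₀:
f₀ = φ/h = (3.95 eV × 1.602×10⁻¹⁹ J/eV) / (6.626×10⁻³⁴ J·s)
f₀ = 9.5511e+14 Hz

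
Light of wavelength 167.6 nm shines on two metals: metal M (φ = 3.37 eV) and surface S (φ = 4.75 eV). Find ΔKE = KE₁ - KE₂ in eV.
1.3800 eV

Using KE_max = hc/λ - φ for each metal:

Photon energy: E = hc/λ = 7.3976 eV

For metal M (φ₁ = 3.37 eV):
KE₁ = E - φ₁ = 7.3976 - 3.37 = 4.0276 eV

For surface S (φ₂ = 4.75 eV):
KE₂ = E - φ₂ = 7.3976 - 4.75 = 2.6476 eV

Difference:
ΔKE = KE₁ - KE₂ = 4.0276 - 2.6476 = 1.3800 eV

Note: The difference equals the difference in work functions: 4.75 - 3.37 = 1.38 eV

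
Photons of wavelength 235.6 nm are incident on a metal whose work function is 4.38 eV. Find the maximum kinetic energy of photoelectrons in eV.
0.8825 eV

Using Einstein's photoelectric equation: KE_max = hf - φ = hc/λ - φ

First, calculate the photon energy:
E_photon = hc/λ = (6.626×10⁻³⁴ J·s)(3×10⁸ m/s) / (235.6×10⁻⁹ m)
E_photon = 5.2625 eV

Then, the maximum kinetic energy:
KE_max = E_photon - φ = 5.2625 eV - 4.38 eV = 0.8825 eV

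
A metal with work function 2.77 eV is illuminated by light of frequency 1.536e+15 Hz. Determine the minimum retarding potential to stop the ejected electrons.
3.5824 V

The stopping potential V_s satisfies: eV_s = KE_max

First, find KE_max using Einstein's equation:
E_photon = hf = (6.626×10⁻³⁴ J·s)(1.536e+15 Hz) = 6.3524 eV
KE_max = E_photon - φ = 6.3524 - 2.77 = 3.5824 eV

Since eV_s = KE_max:
V_s = KE_max/e = 3.5824 V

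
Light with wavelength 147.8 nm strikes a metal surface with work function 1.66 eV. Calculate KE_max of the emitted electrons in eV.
6.7286 eV

Using Einstein's photoelectric equation: KE_max = hf - φ = hc/λ - φ

First, calculate the photon energy:
E_photon = hc/λ = (6.626×10⁻³⁴ J·s)(3×10⁸ m/s) / (147.8×10⁻⁹ m)
E_photon = 8.3886 eV

Then, the maximum kinetic energy:
KE_max = E_photon - φ = 8.3886 eV - 1.66 eV = 6.7286 eV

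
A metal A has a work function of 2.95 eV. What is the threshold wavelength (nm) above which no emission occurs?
420.29 nm

The threshold wavelength is when the photon energy equals the work function:
hc/λ₀ = φ

Solving for λ₀:
λ₀ = hc/φ = (6.626×10⁻³⁴ J·s)(3×10⁸ m/s) / (2.95 eV × 1.602×10⁻¹⁹ J/eV)
λ₀ = 420.29 nm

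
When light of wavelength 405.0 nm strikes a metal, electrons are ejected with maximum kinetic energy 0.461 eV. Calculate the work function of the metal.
2.60 eV

From Einstein's photoelectric equation: KE_max = hf - φ = hc/λ - φ

Rearranging for φ:
φ = hc/λ - KE_max

Calculate photon energy:
E_photon = hc/λ = 3.0613 eV

Therefore:
φ = 3.0613 - 0.461 = 2.60 eV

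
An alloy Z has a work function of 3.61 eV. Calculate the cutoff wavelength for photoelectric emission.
343.45 nm

The threshold wavelength is when the photon energy equals the work function:
hc/λ₀ = φ

Solving for λ₀:
λ₀ = hc/φ = (6.626×10⁻³⁴ J·s)(3×10⁸ m/s) / (3.61 eV × 1.602×10⁻¹⁹ J/eV)
λ₀ = 343.45 nm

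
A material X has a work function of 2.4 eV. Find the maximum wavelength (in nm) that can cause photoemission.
516.60 nm

The threshold wavelength is when the photon energy equals the work function:
hc/λ₀ = φ

Solving for λ₀:
λ₀ = hc/φ = (6.626×10⁻³⁴ J·s)(3×10⁸ m/s) / (2.4 eV × 1.602×10⁻¹⁹ J/eV)
λ₀ = 516.60 nm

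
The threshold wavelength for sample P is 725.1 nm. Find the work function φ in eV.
1.71 eV

At the threshold wavelength, photon energy equals work function:
φ = hc/λ₀

Calculating:
φ = (6.626×10⁻³⁴ J·s)(3×10⁸ m/s) / (725.1×10⁻⁹ m)
φ = 1.71 eV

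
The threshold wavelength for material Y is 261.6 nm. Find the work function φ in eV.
4.74 eV

At the threshold wavelength, photon energy equals work function:
φ = hc/λ₀

Calculating:
φ = (6.626×10⁻³⁴ J·s)(3×10⁸ m/s) / (261.6×10⁻⁹ m)
φ = 4.74 eV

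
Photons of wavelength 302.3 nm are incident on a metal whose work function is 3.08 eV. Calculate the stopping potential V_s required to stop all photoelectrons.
1.0214 V

The stopping potential V_s satisfies: eV_s = KE_max

First, find KE_max using Einstein's equation:
E_photon = hc/λ = 4.1014 eV
KE_max = E_photon - φ = 4.1014 - 3.08 = 1.0214 eV

Since eV_s = KE_max:
V_s = KE_max/e = 1.0214 V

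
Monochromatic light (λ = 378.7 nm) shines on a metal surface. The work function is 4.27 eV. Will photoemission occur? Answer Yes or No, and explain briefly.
No

For photoemission, the photon energy must exceed the work function.

Photon energy: E = hc/λ = 3.2739 eV
Work function: φ = 4.27 eV

Since E_photon (3.2739 eV) < φ (4.27 eV), photoemission will NOT occur.
The threshold wavelength is λ₀ = hc/φ = 290.4 nm.
Since 378.7 nm > 290.4 nm, the photons lack sufficient energy.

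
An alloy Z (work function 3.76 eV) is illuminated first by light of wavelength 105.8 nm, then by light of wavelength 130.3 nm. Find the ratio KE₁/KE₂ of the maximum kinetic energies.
1.3829

Using Einstein's equation: KE_max = hc/λ - φ

For λ₁ = 105.8 nm:
E₁ = hc/λ₁ = 11.7187 eV
KE₁ = E₁ - φ = 11.7187 - 3.76 = 7.9587 eV

For λ₂ = 130.3 nm:
E₂ = hc/λ₂ = 9.5153 eV
KE₂ = E₂ - φ = 9.5153 - 3.76 = 5.7553 eV

Ratio: KE₁/KE₂ = 7.9587/5.7553 = 1.3829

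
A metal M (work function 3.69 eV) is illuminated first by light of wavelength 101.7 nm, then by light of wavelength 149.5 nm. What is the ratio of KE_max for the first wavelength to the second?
1.8468

Using Einstein's equation: KE_max = hc/λ - φ

For λ₁ = 101.7 nm:
E₁ = hc/λ₁ = 12.1912 eV
KE₁ = E₁ - φ = 12.1912 - 3.69 = 8.5012 eV

For λ₂ = 149.5 nm:
E₂ = hc/λ₂ = 8.2933 eV
KE₂ = E₂ - φ = 8.2933 - 3.69 = 4.6033 eV

Ratio: KE₁/KE₂ = 8.5012/4.6033 = 1.8468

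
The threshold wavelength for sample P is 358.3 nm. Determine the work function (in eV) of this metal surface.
3.46 eV

At the threshold wavelength, photon energy equals work function:
φ = hc/λ₀

Calculating:
φ = (6.626×10⁻³⁴ J·s)(3×10⁸ m/s) / (358.3×10⁻⁹ m)
φ = 3.46 eV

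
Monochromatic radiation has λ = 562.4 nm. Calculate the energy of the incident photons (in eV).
2.2046 eV

Using E = hf = hc/λ:

E = hc/λ = (6.626×10⁻³⁴ J·s)(3×10⁸ m/s) / (562.4×10⁻⁹ m)
E = 2.2046 eV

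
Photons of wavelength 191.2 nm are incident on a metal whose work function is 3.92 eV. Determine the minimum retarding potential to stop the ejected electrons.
2.5645 V

The stopping potential V_s satisfies: eV_s = KE_max

First, find KE_max using Einstein's equation:
E_photon = hc/λ = 6.4845 eV
KE_max = E_photon - φ = 6.4845 - 3.92 = 2.5645 eV

Since eV_s = KE_max:
V_s = KE_max/e = 2.5645 V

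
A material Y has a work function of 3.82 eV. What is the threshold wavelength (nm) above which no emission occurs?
324.57 nm

The threshold wavelength is when the photon energy equals the work function:
hc/λ₀ = φ

Solving for λ₀:
λ₀ = hc/φ = (6.626×10⁻³⁴ J·s)(3×10⁸ m/s) / (3.82 eV × 1.602×10⁻¹⁹ J/eV)
λ₀ = 324.57 nm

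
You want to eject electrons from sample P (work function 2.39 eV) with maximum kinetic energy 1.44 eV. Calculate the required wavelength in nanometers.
323.72 nm

From Einstein's equation: KE_max = hc/λ - φ

Rearranging for λ:
hc/λ = KE_max + φ
λ = hc/(KE_max + φ)

Required photon energy:
E_photon = KE_max + φ = 1.44 + 2.39 = 3.83 eV

Required wavelength:
λ = hc/E_photon = (6.626×10⁻³⁴)(3×10⁸) / (3.83 × 1.602×10⁻¹⁹)
λ = 323.72 nm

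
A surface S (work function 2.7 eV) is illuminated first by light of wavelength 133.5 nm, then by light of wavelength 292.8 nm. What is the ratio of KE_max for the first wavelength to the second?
4.2929

Using Einstein's equation: KE_max = hc/λ - φ

For λ₁ = 133.5 nm:
E₁ = hc/λ₁ = 9.2872 eV
KE₁ = E₁ - φ = 9.2872 - 2.7 = 6.5872 eV

For λ₂ = 292.8 nm:
E₂ = hc/λ₂ = 4.2344 eV
KE₂ = E₂ - φ = 4.2344 - 2.7 = 1.5344 eV

Ratio: KE₁/KE₂ = 6.5872/1.5344 = 4.2929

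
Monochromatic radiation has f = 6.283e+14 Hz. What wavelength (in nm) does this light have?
477.15 nm

Using the wave equation: c = fλ

Solving for wavelength:
λ = c/f = (3×10⁸ m/s) / (6.283e+14 Hz)
λ = 477.15 nm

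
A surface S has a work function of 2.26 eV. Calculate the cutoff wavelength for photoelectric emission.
548.60 nm

The threshold wavelength is when the photon energy equals the work function:
hc/λ₀ = φ

Solving for λ₀:
λ₀ = hc/φ = (6.626×10⁻³⁴ J·s)(3×10⁸ m/s) / (2.26 eV × 1.602×10⁻¹⁹ J/eV)
λ₀ = 548.60 nm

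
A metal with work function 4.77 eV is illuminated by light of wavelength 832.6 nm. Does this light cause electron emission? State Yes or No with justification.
No

For photoemission, the photon energy must exceed the work function.

Photon energy: E = hc/λ = 1.4891 eV
Work function: φ = 4.77 eV

Since E_photon (1.4891 eV) < φ (4.77 eV), photoemission will NOT occur.
The threshold wavelength is λ₀ = hc/φ = 259.9 nm.
Since 832.6 nm > 259.9 nm, the photons lack sufficient energy.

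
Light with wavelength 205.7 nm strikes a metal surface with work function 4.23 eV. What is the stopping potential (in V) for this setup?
1.7974 V

The stopping potential V_s satisfies: eV_s = KE_max

First, find KE_max using Einstein's equation:
E_photon = hc/λ = 6.0274 eV
KE_max = E_photon - φ = 6.0274 - 4.23 = 1.7974 eV

Since eV_s = KE_max:
V_s = KE_max/e = 1.7974 V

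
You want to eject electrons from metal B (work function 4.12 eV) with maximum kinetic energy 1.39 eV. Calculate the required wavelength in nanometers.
225.02 nm

From Einstein's equation: KE_max = hc/λ - φ

Rearranging for λ:
hc/λ = KE_max + φ
λ = hc/(KE_max + φ)

Required photon energy:
E_photon = KE_max + φ = 1.39 + 4.12 = 5.51 eV

Required wavelength:
λ = hc/E_photon = (6.626×10⁻³⁴)(3×10⁸) / (5.51 × 1.602×10⁻¹⁹)
λ = 225.02 nm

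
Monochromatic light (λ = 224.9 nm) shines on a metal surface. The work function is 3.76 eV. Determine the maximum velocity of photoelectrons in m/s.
7.8523e+05 m/s

First, find the maximum kinetic energy:
E_photon = hc/λ = 5.5129 eV
KE_max = E_photon - φ = 5.5129 - 3.76 = 1.7529 eV

Convert to Joules: KE_max = 1.7529 × 1.602×10⁻¹⁹ J = 2.8084e-19 J

Then use KE = ½mv² to find velocity:
v = √(2·KE/m) = √(2 × 2.8084e-19 J / 9.109e-31 kg)
v = 7.8523e+05 m/s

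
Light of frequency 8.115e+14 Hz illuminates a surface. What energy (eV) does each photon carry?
3.3561 eV

Using E = hf:

E = hf = (6.626×10⁻³⁴ J·s)(8.115e+14 Hz)
E = 3.3561 eV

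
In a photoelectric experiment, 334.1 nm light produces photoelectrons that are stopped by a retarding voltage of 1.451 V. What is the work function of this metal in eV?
2.26 eV

The stopping potential gives the maximum kinetic energy: KE_max = eV_s = 1.451 eV

From Einstein's photoelectric equation: KE_max = hc/λ - φ
Rearranging: φ = hc/λ - KE_max

Calculate photon energy:
E_photon = hc/λ = (6.626×10⁻³⁴ J·s)(3×10⁸ m/s) / (334.1×10⁻⁹ m) = 3.7110 eV

Therefore:
φ = 3.7110 - 1.451 = 2.26 eV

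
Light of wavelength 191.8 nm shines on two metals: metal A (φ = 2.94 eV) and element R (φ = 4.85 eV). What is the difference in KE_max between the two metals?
1.9100 eV

Using KE_max = hc/λ - φ for each metal:

Photon energy: E = hc/λ = 6.4642 eV

For metal A (φ₁ = 2.94 eV):
KE₁ = E - φ₁ = 6.4642 - 2.94 = 3.5242 eV

For element R (φ₂ = 4.85 eV):
KE₂ = E - φ₂ = 6.4642 - 4.85 = 1.6142 eV

Difference:
ΔKE = KE₁ - KE₂ = 3.5242 - 1.6142 = 1.9100 eV

Note: The difference equals the difference in work functions: 4.85 - 2.94 = 1.91 eV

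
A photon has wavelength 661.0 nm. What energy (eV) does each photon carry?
1.8757 eV

Using E = hf = hc/λ:

E = hc/λ = (6.626×10⁻³⁴ J·s)(3×10⁸ m/s) / (661.0×10⁻⁹ m)
E = 1.8757 eV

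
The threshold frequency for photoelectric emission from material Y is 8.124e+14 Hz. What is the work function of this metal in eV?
3.36 eV

At the threshold frequency, photon energy equals work function:
φ = hf₀

Calculating:
φ = (6.626×10⁻³⁴ J·s)(8.124e+14 Hz)
φ = 3.36 eV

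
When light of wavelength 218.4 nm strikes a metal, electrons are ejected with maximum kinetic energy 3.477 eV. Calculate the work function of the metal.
2.20 eV

From Einstein's photoelectric equation: KE_max = hf - φ = hc/λ - φ

Rearranging for φ:
φ = hc/λ - KE_max

Calculate photon energy:
E_photon = hc/λ = 5.6769 eV

Therefore:
φ = 5.6769 - 3.477 = 2.20 eV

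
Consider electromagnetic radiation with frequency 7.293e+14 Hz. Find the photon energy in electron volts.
3.0161 eV

Using E = hf:

E = hf = (6.626×10⁻³⁴ J·s)(7.293e+14 Hz)
E = 3.0161 eV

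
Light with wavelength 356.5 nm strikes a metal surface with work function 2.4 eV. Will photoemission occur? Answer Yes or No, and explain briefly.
Yes

For photoemission, the photon energy must exceed the work function.

Photon energy: E = hc/λ = 3.4778 eV
Work function: φ = 2.4 eV

Since E_photon (3.4778 eV) > φ (2.4 eV), photoemission WILL occur.
The threshold wavelength is λ₀ = hc/φ = 516.6 nm.
Since 356.5 nm < 516.6 nm, the light has sufficient energy.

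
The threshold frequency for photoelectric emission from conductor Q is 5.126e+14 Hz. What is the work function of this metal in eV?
2.12 eV

At the threshold frequency, photon energy equals work function:
φ = hf₀

Calculating:
φ = (6.626×10⁻³⁴ J·s)(5.126e+14 Hz)
φ = 2.12 eV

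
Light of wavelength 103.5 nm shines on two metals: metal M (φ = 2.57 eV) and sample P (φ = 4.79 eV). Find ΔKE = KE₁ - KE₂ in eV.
2.2200 eV

Using KE_max = hc/λ - φ for each metal:

Photon energy: E = hc/λ = 11.9791 eV

For metal M (φ₁ = 2.57 eV):
KE₁ = E - φ₁ = 11.9791 - 2.57 = 9.4091 eV

For sample P (φ₂ = 4.79 eV):
KE₂ = E - φ₂ = 11.9791 - 4.79 = 7.1891 eV

Difference:
ΔKE = KE₁ - KE₂ = 9.4091 - 7.1891 = 2.2200 eV

Note: The difference equals the difference in work functions: 4.79 - 2.57 = 2.22 eV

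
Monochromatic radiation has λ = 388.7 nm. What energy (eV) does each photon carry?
3.1897 eV

Using E = hf = hc/λ:

E = hc/λ = (6.626×10⁻³⁴ J·s)(3×10⁸ m/s) / (388.7×10⁻⁹ m)
E = 3.1897 eV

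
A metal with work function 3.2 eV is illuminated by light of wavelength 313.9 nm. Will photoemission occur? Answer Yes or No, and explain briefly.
Yes

For photoemission, the photon energy must exceed the work function.

Photon energy: E = hc/λ = 3.9498 eV
Work function: φ = 3.2 eV

Since E_photon (3.9498 eV) > φ (3.2 eV), photoemission WILL occur.
The threshold wavelength is λ₀ = hc/φ = 387.5 nm.
Since 313.9 nm < 387.5 nm, the light has sufficient energy.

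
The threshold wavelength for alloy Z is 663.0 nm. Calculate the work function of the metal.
1.87 eV

At the threshold wavelength, photon energy equals work function:
φ = hc/λ₀

Calculating:
φ = (6.626×10⁻³⁴ J·s)(3×10⁸ m/s) / (663.0×10⁻⁹ m)
φ = 1.87 eV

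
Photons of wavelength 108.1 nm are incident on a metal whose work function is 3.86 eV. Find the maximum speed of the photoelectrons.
1.6361e+06 m/s

First, find the maximum kinetic energy:
E_photon = hc/λ = 11.4694 eV
KE_max = E_photon - φ = 11.4694 - 3.86 = 7.6094 eV

Convert to Joules: KE_max = 7.6094 × 1.602×10⁻¹⁹ J = 1.2192e-18 J

Then use KE = ½mv² to find velocity:
v = √(2·KE/m) = √(2 × 1.2192e-18 J / 9.109e-31 kg)
v = 1.6361e+06 m/s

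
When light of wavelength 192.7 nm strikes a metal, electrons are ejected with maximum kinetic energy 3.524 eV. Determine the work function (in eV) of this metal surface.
2.91 eV

From Einstein's photoelectric equation: KE_max = hf - φ = hc/λ - φ

Rearranging for φ:
φ = hc/λ - KE_max

Calculate photon energy:
E_photon = hc/λ = 6.4341 eV

Therefore:
φ = 6.4341 - 3.524 = 2.91 eV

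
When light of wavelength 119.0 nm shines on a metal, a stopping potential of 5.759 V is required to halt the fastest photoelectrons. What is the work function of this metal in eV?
4.66 eV

The stopping potential gives the maximum kinetic energy: KE_max = eV_s = 5.759 eV

From Einstein's photoelectric equation: KE_max = hc/λ - φ
Rearranging: φ = hc/λ - KE_max

Calculate photon energy:
E_photon = hc/λ = (6.626×10⁻³⁴ J·s)(3×10⁸ m/s) / (119.0×10⁻⁹ m) = 10.4188 eV

Therefore:
φ = 10.4188 - 5.759 = 4.66 eV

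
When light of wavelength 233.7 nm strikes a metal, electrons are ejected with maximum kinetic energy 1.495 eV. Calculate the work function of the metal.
3.81 eV

From Einstein's photoelectric equation: KE_max = hf - φ = hc/λ - φ

Rearranging for φ:
φ = hc/λ - KE_max

Calculate photon energy:
E_photon = hc/λ = 5.3053 eV

Therefore:
φ = 5.3053 - 1.495 = 3.81 eV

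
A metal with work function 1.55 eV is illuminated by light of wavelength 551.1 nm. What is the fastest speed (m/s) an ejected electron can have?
4.9613e+05 m/s

First, find the maximum kinetic energy:
E_photon = hc/λ = 2.2498 eV
KE_max = E_photon - φ = 2.2498 - 1.55 = 0.6998 eV

Convert to Joules: KE_max = 0.6998 × 1.602×10⁻¹⁹ J = 1.1211e-19 J

Then use KE = ½mv² to find velocity:
v = √(2·KE/m) = √(2 × 1.1211e-19 J / 9.109e-31 kg)
v = 4.9613e+05 m/s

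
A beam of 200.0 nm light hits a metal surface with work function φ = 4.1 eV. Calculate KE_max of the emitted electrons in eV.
2.0992 eV

Using Einstein's photoelectric equation: KE_max = hf - φ = hc/λ - φ

First, calculate the photon energy:
E_photon = hc/λ = (6.626×10⁻³⁴ J·s)(3×10⁸ m/s) / (200.0×10⁻⁹ m)
E_photon = 6.1992 eV

Then, the maximum kinetic energy:
KE_max = E_photon - φ = 6.1992 eV - 4.1 eV = 2.0992 eV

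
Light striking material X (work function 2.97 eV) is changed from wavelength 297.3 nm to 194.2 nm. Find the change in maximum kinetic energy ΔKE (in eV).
2.2140 eV

Using Einstein's equation: KE_max = hc/λ - φ

For λ₁ = 297.3 nm:
KE₁ = hc/λ₁ - φ = 4.1703 - 2.97 = 1.2003 eV

For λ₂ = 194.2 nm:
KE₂ = hc/λ₂ - φ = 6.3844 - 2.97 = 3.4144 eV

Change in KE:
ΔKE = KE₂ - KE₁ = 3.4144 - 1.2003 = 2.2140 eV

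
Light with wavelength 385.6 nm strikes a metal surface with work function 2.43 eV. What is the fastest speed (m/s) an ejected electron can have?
5.2561e+05 m/s

First, find the maximum kinetic energy:
E_photon = hc/λ = 3.2154 eV
KE_max = E_photon - φ = 3.2154 - 2.43 = 0.7854 eV

Convert to Joules: KE_max = 0.7854 × 1.602×10⁻¹⁹ J = 1.2583e-19 J

Then use KE = ½mv² to find velocity:
v = √(2·KE/m) = √(2 × 1.2583e-19 J / 9.109e-31 kg)
v = 5.2561e+05 m/s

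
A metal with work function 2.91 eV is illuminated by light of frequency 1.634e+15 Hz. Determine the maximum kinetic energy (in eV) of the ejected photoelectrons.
3.8477 eV

Using Einstein's photoelectric equation: KE_max = hf - φ

First, calculate the photon energy:
E_photon = hf = (6.626×10⁻³⁴ J·s)(1.634e+15 Hz)
E_photon = 6.7577 eV

Then, the maximum kinetic energy:
KE_max = E_photon - φ = 6.7577 eV - 2.91 eV = 3.8477 eV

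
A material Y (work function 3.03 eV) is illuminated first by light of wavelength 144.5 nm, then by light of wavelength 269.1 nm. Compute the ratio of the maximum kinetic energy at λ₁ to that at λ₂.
3.5187

Using Einstein's equation: KE_max = hc/λ - φ

For λ₁ = 144.5 nm:
E₁ = hc/λ₁ = 8.5802 eV
KE₁ = E₁ - φ = 8.5802 - 3.03 = 5.5502 eV

For λ₂ = 269.1 nm:
E₂ = hc/λ₂ = 4.6074 eV
KE₂ = E₂ - φ = 4.6074 - 3.03 = 1.5774 eV

Ratio: KE₁/KE₂ = 5.5502/1.5774 = 3.5187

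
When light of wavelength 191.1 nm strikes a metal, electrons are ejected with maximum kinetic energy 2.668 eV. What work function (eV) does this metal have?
3.82 eV

From Einstein's photoelectric equation: KE_max = hf - φ = hc/λ - φ

Rearranging for φ:
φ = hc/λ - KE_max

Calculate photon energy:
E_photon = hc/λ = 6.4879 eV

Therefore:
φ = 6.4879 - 2.668 = 3.82 eV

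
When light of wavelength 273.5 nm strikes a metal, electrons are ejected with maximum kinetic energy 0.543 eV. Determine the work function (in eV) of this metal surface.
3.99 eV

From Einstein's photoelectric equation: KE_max = hf - φ = hc/λ - φ

Rearranging for φ:
φ = hc/λ - KE_max

Calculate photon energy:
E_photon = hc/λ = 4.5332 eV

Therefore:
φ = 4.5332 - 0.543 = 3.99 eV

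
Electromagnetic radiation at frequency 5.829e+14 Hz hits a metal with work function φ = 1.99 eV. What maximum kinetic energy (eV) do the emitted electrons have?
0.4207 eV

Using Einstein's photoelectric equation: KE_max = hf - φ

First, calculate the photon energy:
E_photon = hf = (6.626×10⁻³⁴ J·s)(5.829e+14 Hz)
E_photon = 2.4107 eV

Then, the maximum kinetic energy:
KE_max = E_photon - φ = 2.4107 eV - 1.99 eV = 0.4207 eV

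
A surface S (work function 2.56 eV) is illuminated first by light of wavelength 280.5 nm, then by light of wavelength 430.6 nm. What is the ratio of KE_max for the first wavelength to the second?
5.8249

Using Einstein's equation: KE_max = hc/λ - φ

For λ₁ = 280.5 nm:
E₁ = hc/λ₁ = 4.4201 eV
KE₁ = E₁ - φ = 4.4201 - 2.56 = 1.8601 eV

For λ₂ = 430.6 nm:
E₂ = hc/λ₂ = 2.8793 eV
KE₂ = E₂ - φ = 2.8793 - 2.56 = 0.3193 eV

Ratio: KE₁/KE₂ = 1.8601/0.3193 = 5.8249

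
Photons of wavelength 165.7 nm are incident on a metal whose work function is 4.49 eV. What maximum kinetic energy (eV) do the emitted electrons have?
2.9925 eV

Using Einstein's photoelectric equation: KE_max = hf - φ = hc/λ - φ

First, calculate the photon energy:
E_photon = hc/λ = (6.626×10⁻³⁴ J·s)(3×10⁸ m/s) / (165.7×10⁻⁹ m)
E_photon = 7.4825 eV

Then, the maximum kinetic energy:
KE_max = E_photon - φ = 7.4825 eV - 4.49 eV = 2.9925 eV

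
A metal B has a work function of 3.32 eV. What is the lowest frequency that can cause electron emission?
8.0277e+14 Hz

The threshold frequency is when the photon energy equals the work function:
hf₀ = φ

Solving for f₀:
f₀ = φ/h = (3.32 eV × 1.602×10⁻¹⁹ J/eV) / (6.626×10⁻³⁴ J·s)
f₀ = 8.0277e+14 Hz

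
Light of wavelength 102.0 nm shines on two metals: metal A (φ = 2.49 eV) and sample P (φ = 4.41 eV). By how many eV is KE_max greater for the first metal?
1.9200 eV

Using KE_max = hc/λ - φ for each metal:

Photon energy: E = hc/λ = 12.1553 eV

For metal A (φ₁ = 2.49 eV):
KE₁ = E - φ₁ = 12.1553 - 2.49 = 9.6653 eV

For sample P (φ₂ = 4.41 eV):
KE₂ = E - φ₂ = 12.1553 - 4.41 = 7.7453 eV

Difference:
ΔKE = KE₁ - KE₂ = 9.6653 - 7.7453 = 1.9200 eV

Note: The difference equals the difference in work functions: 4.41 - 2.49 = 1.92 eV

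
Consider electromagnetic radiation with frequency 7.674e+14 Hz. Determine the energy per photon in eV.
3.1737 eV

Using E = hf:

E = hf = (6.626×10⁻³⁴ J·s)(7.674e+14 Hz)
E = 3.1737 eV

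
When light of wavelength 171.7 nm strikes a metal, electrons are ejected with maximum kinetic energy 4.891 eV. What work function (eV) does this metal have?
2.33 eV

From Einstein's photoelectric equation: KE_max = hf - φ = hc/λ - φ

Rearranging for φ:
φ = hc/λ - KE_max

Calculate photon energy:
E_photon = hc/λ = 7.2210 eV

Therefore:
φ = 7.2210 - 4.891 = 2.33 eV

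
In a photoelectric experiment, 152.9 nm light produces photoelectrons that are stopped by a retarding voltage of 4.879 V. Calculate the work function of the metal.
3.23 eV

The stopping potential gives the maximum kinetic energy: KE_max = eV_s = 4.879 eV

From Einstein's photoelectric equation: KE_max = hc/λ - φ
Rearranging: φ = hc/λ - KE_max

Calculate photon energy:
E_photon = hc/λ = (6.626×10⁻³⁴ J·s)(3×10⁸ m/s) / (152.9×10⁻⁹ m) = 8.1088 eV

Therefore:
φ = 8.1088 - 4.879 = 3.23 eV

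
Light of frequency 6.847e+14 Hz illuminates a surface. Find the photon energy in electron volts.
2.8317 eV

Using E = hf:

E = hf = (6.626×10⁻³⁴ J·s)(6.847e+14 Hz)
E = 2.8317 eV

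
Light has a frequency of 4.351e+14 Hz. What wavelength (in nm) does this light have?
689.02 nm

Using the wave equation: c = fλ

Solving for wavelength:
λ = c/f = (3×10⁸ m/s) / (4.351e+14 Hz)
λ = 689.02 nm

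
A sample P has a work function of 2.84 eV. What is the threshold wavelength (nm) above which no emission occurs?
436.56 nm

The threshold wavelength is when the photon energy equals the work function:
hc/λ₀ = φ

Solving for λ₀:
λ₀ = hc/φ = (6.626×10⁻³⁴ J·s)(3×10⁸ m/s) / (2.84 eV × 1.602×10⁻¹⁹ J/eV)
λ₀ = 436.56 nm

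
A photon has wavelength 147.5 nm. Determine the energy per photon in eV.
8.4057 eV

Using E = hf = hc/λ:

E = hc/λ = (6.626×10⁻³⁴ J·s)(3×10⁸ m/s) / (147.5×10⁻⁹ m)
E = 8.4057 eV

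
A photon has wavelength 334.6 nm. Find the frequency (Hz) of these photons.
8.9597e+14 Hz

Using the wave equation: c = fλ

Solving for frequency:
f = c/λ = (3×10⁸ m/s) / (334.6×10⁻⁹ m)
f = 8.9597e+14 Hz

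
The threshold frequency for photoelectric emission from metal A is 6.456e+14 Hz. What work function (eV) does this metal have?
2.67 eV

At the threshold frequency, photon energy equals work function:
φ = hf₀

Calculating:
φ = (6.626×10⁻³⁴ J·s)(6.456e+14 Hz)
φ = 2.67 eV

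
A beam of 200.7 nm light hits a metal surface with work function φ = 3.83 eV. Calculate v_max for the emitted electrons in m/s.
9.0873e+05 m/s

First, find the maximum kinetic energy:
E_photon = hc/λ = 6.1776 eV
KE_max = E_photon - φ = 6.1776 - 3.83 = 2.3476 eV

Convert to Joules: KE_max = 2.3476 × 1.602×10⁻¹⁹ J = 3.7613e-19 J

Then use KE = ½mv² to find velocity:
v = √(2·KE/m) = √(2 × 3.7613e-19 J / 9.109e-31 kg)
v = 9.0873e+05 m/s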